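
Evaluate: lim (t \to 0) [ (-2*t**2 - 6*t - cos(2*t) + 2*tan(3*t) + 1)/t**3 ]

Substitution gives 0/0; apply L'Hôpital's rule 3 times.
After differentiating numerator and denominator 3 times the quotient is (-8*sin(2*t) + 324*tan(3*t)^4 + 432*tan(3*t)^2 + 108)/(6); at t = 0 this is 18.

18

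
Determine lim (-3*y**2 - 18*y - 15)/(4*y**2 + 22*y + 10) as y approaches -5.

-2/3

At y = -5 both the top and bottom vanish — a removable singularity. Factoring out (y + 5) from each leaves (-3*y - 3)/(4*y + 2), which at y = -5 equals -2/3.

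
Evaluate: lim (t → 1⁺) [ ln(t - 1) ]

-∞

As t → 1⁺, t - 1 → 0⁺ and ln(t - 1) → −∞.
Multiplying by 1 gives -∞.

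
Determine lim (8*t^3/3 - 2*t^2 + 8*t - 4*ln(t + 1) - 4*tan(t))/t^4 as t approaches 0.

Substitution gives 0/0; apply L'Hôpital's rule 4 times.
After differentiating numerator and denominator 4 times the quotient is (32*tan(t)/cos(t)^2 - 96*tan(t)/cos(t)^4 + 24/(t + 1)^4)/(24); at t = 0 this is 1.

1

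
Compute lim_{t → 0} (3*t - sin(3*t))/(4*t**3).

Direct substitution gives 0/0.
Apply L'Hôpital: lim (3 - 3*cos(3*t))/(12*t^2), still 0/0.
Apply L'Hôpital: lim (9*sin(3*t))/(24*t), still 0/0.
After 3 applications of L'Hôpital's rule the quotient is (27*cos(3*t))/(24); substituting t = 0 gives 9/8.

9/8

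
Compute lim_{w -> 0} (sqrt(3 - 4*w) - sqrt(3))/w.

A 0/0 form; rationalise with √(3 - 4w) + √3. This collapses the numerator to -4w, leaving -4/(√(3 - 4w) + √3) → -4/(2√3) = -2*√(3)/3.

-2*√(3)/3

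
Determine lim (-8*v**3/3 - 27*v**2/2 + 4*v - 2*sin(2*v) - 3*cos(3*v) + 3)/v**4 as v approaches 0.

-81/8

Substitution gives 0/0; apply L'Hôpital's rule 4 times.
After differentiating numerator and denominator 4 times the quotient is (-32*sin(2*v) - 243*cos(3*v))/(24); at v = 0 this is -81/8.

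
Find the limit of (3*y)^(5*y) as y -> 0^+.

Base → 0⁺ and exponent → 0⁺: a 0^0 form.
Take logs: 5y·ln(3y). This is 0·(−∞); rewriting as ln(3y)/(1/(5y)) and applying L'Hôpital gives 0.
Hence the limit is e^0 = 1.

1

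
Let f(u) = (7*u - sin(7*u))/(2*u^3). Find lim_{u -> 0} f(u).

343/12

Direct substitution gives 0/0.
Apply L'Hôpital: lim (7 - 7*cos(7*u))/(6*u^2), still 0/0.
Apply L'Hôpital: lim (49*sin(7*u))/(12*u), still 0/0.
After 3 applications of L'Hôpital's rule the quotient is (343*cos(7*u))/(12); substituting u = 0 gives 343/12.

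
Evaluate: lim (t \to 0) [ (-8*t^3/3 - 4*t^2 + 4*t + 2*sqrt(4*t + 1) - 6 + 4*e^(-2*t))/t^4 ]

Substitution gives 0/0 (the numerator vanishes to order 4).
Expand each term to order t^4: the coefficient of t^4 in 2·√(1 + 4t) is -20 and in 4·e^(-2t) is 8/3.
Lower-order terms cancel with the polynomial part, so the numerator is (-52/3)·t^4 + o(t^4), and the limit is (-52/3)/(1) = -52/3.

-52/3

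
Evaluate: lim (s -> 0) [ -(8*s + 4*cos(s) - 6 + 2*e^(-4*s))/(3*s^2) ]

Substitution gives 0/0; apply L'Hôpital's rule 2 times.
After differentiating numerator and denominator 2 times the quotient is (-4*cos(s) + 32*e^(-4*s))/(-6); at s = 0 this is -14/3.

-14/3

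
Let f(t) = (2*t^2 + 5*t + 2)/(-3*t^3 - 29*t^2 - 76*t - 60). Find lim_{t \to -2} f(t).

-3/4

At t = -2 both the top and bottom vanish — a removable singularity. Factoring out (t + 2) from each leaves (2*t + 1)/(-3*t^2 - 23*t - 30), which at t = -2 equals -3/4.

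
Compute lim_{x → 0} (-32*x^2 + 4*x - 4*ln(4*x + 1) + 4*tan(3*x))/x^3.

Substitution gives 0/0 (the numerator vanishes to order 3).
Expand each term to order x^3: the coefficient of x^3 in 4·tan(3x) is 36 and in -4·ln(1 + 4x) is -256/3.
Lower-order terms cancel with the polynomial part, so the numerator is (-148/3)·x^3 + o(x^3), and the limit is (-148/3)/(1) = -148/3.

-148/3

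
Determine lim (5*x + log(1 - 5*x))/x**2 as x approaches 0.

Direct substitution gives 0/0.
Apply L'Hôpital: lim (5 - 5/(1 - 5*x))/(2*x), still 0/0.
After 2 applications of L'Hôpital's rule the quotient is (-25/(1 - 5*x)^2)/(2); substituting x = 0 gives -25/2.

-25/2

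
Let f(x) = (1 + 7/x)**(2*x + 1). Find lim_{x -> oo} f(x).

e^(14)

The base → 1 and the exponent → ∞: a 1^∞ form.
Take logarithms: (2x + 1)·ln(1 + 7/x). Since ln(1+u) ~ u for small u, this behaves like (2x)·(7/x) → 14.
So the limit is e^(14).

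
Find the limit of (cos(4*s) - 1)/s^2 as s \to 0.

Direct substitution gives 0/0.
Apply L'Hôpital: lim (-4*sin(4*s))/(2*s), still 0/0.
After 2 applications of L'Hôpital's rule the quotient is (-16*cos(4*s))/(2); substituting s = 0 gives -8.

-8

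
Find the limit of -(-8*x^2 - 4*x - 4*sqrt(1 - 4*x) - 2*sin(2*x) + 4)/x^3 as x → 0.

Substitution gives 0/0; apply L'Hôpital's rule 3 times.
After differentiating numerator and denominator 3 times the quotient is (16*cos(2*x) + 96/(1 - 4*x)^(5/2))/(-6); at x = 0 this is -56/3.

-56/3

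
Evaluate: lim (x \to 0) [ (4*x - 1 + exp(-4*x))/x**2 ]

Direct substitution gives 0/0.
Apply L'Hôpital: lim (4 - 4*e^(-4*x))/(2*x), still 0/0.
After 2 applications of L'Hôpital's rule the quotient is (16*e^(-4*x))/(2); substituting x = 0 gives 8.

8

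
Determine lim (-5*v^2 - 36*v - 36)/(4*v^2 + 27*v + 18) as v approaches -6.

Direct substitution gives 0/0, so factor. Both numerator and denominator have (v + 6) as a factor.
After cancelling, the expression reduces to (-5*v - 6)/(4*v + 3).
Substituting v = -6 gives -8/7.

-8/7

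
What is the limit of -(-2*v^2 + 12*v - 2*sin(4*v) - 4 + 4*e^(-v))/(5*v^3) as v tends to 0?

Substitution gives 0/0 (the numerator vanishes to order 3).
Expand each term to order v^3: the coefficient of v^3 in -2·sin(4v) is 64/3 and in 4·e^(-v) is -2/3.
Lower-order terms cancel with the polynomial part, so the numerator is (62/3)·v^3 + o(v^3), and the limit is (62/3)/(-5) = -62/15.

-62/15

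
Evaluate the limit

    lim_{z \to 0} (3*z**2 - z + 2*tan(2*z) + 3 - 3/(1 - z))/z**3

Substitution gives 0/0; apply L'Hôpital's rule 3 times.
After differentiating numerator and denominator 3 times the quotient is (2*(16*(z - 1)^4*(3*tan(2*z)^2 + 1)/cos(2*z)^2 - 9)/(z - 1)^4)/(6); at z = 0 this is 7/3.

7/3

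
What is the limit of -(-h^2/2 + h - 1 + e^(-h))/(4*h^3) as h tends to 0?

1/24

Direct substitution gives 0/0.
Apply L'Hôpital: lim (-h + 1 - e^(-h))/(-12*h^2), still 0/0.
Apply L'Hôpital: lim (-1 + e^(-h))/(-24*h), still 0/0.
After 3 applications of L'Hôpital's rule the quotient is (-e^(-h))/(-24); substituting h = 0 gives 1/24.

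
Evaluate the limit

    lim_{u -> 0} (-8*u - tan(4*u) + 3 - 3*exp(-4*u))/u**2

Substitution gives 0/0; apply L'Hôpital's rule 2 times.
After differentiating numerator and denominator 2 times the quotient is (-32*tan(4*u)/cos(4*u)^2 - 48*e^(-4*u))/(2); at u = 0 this is -24.

-24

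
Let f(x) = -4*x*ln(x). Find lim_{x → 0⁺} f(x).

0

This is a 0·(−∞) form. Rewrite as -4·ln(x) / x^(−1) and apply L'Hôpital:
the derivative quotient is -4·(1/x) / (−1·x^(−2)) = (4/1)·x^1 → 0.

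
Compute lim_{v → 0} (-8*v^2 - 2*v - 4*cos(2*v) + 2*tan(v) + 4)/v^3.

Substitution gives 0/0; apply L'Hôpital's rule 3 times.
After differentiating numerator and denominator 3 times the quotient is (-32*sin(2*v) + 12*tan(v)^4 + 16*tan(v)^2 + 4)/(6); at v = 0 this is 2/3.

2/3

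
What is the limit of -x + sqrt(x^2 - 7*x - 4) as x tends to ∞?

This has the form ∞ − ∞. Multiply and divide by the conjugate √(x^2 - 7*x - 4) + x.
That gives (-7x - 4) / (√(x^2 - 7*x - 4) + x).
Divide numerator and denominator by x: the limit is -7/(2·1) = -7/2.

-7/2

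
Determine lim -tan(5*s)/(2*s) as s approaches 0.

-5/2

Substitution gives 0/0.
Since tan(u)/u → 1 as u → 0, tan(5s)/(5s) → 1 and the limit is 5/(-2) = -5/2.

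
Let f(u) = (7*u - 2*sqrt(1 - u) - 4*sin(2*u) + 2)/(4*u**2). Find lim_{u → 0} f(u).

1/16

Substitution gives 0/0; apply L'Hôpital's rule 2 times.
After differentiating numerator and denominator 2 times the quotient is (16*sin(2*u) + 1/(2*(1 - u)^(3/2)))/(8); at u = 0 this is 1/16.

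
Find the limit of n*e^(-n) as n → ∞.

0

Write as n^1/e^{1n}, an ∞/∞ form.
Exponential growth dominates any polynomial, so repeated L'Hôpital (or the standard result) gives 0.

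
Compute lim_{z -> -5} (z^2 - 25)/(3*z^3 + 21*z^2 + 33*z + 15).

-5/24

Direct substitution gives 0/0, so factor. Both numerator and denominator have (z + 5) as a factor.
After cancelling, the expression reduces to (z - 5)/(3*z^2 + 6*z + 3).
Substituting z = -5 gives -5/24.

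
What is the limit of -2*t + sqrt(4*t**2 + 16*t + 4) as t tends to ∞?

4

This has the form ∞ − ∞. Multiply and divide by the conjugate √(4*t^2 + 16*t + 4) + 2t.
That gives (16t + 4) / (√(4*t^2 + 16*t + 4) + 2t).
Divide numerator and denominator by t: the limit is 16/(2·2) = 4.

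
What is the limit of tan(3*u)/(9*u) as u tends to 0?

1/3

Substitution gives 0/0.
Since tan(θ)/θ → 1 as θ → 0, tan(3u)/(3u) → 1 and the limit is 3/9 = 1/3.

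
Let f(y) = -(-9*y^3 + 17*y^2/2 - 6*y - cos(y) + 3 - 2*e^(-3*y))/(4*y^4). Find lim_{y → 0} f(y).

Substitution gives 0/0 (the numerator vanishes to order 4).
Expand each term to order y^4: the coefficient of y^4 in -2·e^(-3y) is -27/4 and in −cos(y) is -1/24.
Lower-order terms cancel with the polynomial part, so the numerator is (-163/24)·y^4 + o(y^4), and the limit is (-163/24)/(-4) = 163/96.

163/96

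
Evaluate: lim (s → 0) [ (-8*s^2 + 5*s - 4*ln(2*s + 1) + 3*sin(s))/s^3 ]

-67/6

Substitution gives 0/0; apply L'Hôpital's rule 3 times.
After differentiating numerator and denominator 3 times the quotient is (-3*cos(s) - 64/(2*s + 1)^3)/(6); at s = 0 this is -67/6.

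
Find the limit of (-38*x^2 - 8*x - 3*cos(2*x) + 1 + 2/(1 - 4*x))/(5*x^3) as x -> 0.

Substitution gives 0/0; apply L'Hôpital's rule 3 times.
After differentiating numerator and denominator 3 times the quotient is (-24*sin(2*x) + 768/(4*x - 1)^4)/(30); at x = 0 this is 128/5.

128/5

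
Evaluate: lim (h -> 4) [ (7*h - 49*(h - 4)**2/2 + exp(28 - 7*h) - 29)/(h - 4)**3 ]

Direct substitution gives 0/0.
Apply L'Hôpital: lim (-49*h - 7*e^(28 - 7*h) + 203)/(3*(h - 4)^2), still 0/0.
Apply L'Hôpital: lim (49*e^(28 - 7*h) - 49)/(6*h - 24), still 0/0.
After 3 applications of L'Hôpital's rule the quotient is (-343*e^(28 - 7*h))/(6); substituting h = 4 gives -343/6.

-343/6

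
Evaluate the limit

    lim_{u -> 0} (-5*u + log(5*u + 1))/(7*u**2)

Direct substitution gives 0/0.
Apply L'Hôpital: lim (-5 + 5/(5*u + 1))/(14*u), still 0/0.
After 2 applications of L'Hôpital's rule the quotient is (-25/(5*u + 1)^2)/(14); substituting u = 0 gives -25/14.

-25/14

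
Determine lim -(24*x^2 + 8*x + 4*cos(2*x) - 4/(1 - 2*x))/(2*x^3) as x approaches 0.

16

Substitution gives 0/0 (the numerator vanishes to order 3).
Expand each term to order x^3: the coefficient of x^3 in 4·cos(2x) is 0 and in -4·1/(1 - 2x) is -32.
Lower-order terms cancel with the polynomial part, so the numerator is (-32)·x^3 + o(x^3), and the limit is (-32)/(-2) = 16.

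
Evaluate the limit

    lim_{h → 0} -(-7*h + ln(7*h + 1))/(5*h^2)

49/10

Direct substitution gives 0/0.
Apply L'Hôpital: lim (-7 + 7/(7*h + 1))/(-10*h), still 0/0.
After 2 applications of L'Hôpital's rule the quotient is (-49/(7*h + 1)^2)/(-10); substituting h = 0 gives 49/10.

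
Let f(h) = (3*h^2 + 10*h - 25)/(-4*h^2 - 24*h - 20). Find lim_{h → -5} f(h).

-5/4

Since h = -5 makes numerator and denominator zero, (h + 5) divides both.
Cancelling it gives (3*h - 5)/(-4*h - 4); now plug in h = -5 to get -5/4.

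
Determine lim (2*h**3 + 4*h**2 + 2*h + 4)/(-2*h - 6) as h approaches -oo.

-∞

The numerator has higher degree (3 > 1); the quotient behaves like (2/(-2))·h^2 for large |h|.
As h → −∞ this diverges to -∞.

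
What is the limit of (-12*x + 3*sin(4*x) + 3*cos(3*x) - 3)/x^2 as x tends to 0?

Substitution gives 0/0; apply L'Hôpital's rule 2 times.
After differentiating numerator and denominator 2 times the quotient is (-48*sin(4*x) - 27*cos(3*x))/(2); at x = 0 this is -27/2.

-27/2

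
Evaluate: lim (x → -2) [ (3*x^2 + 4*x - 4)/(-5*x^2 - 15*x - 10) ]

-8/5

At x = -2 both the top and bottom vanish — a removable singularity. Factoring out (x + 2) from each leaves (3*x - 2)/(-5*x - 5), which at x = -2 equals -8/5.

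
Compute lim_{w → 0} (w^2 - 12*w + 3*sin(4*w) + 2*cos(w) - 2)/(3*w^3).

-32/3

Substitution gives 0/0; apply L'Hôpital's rule 3 times.
After differentiating numerator and denominator 3 times the quotient is (2*sin(w) - 192*cos(4*w))/(18); at w = 0 this is -32/3.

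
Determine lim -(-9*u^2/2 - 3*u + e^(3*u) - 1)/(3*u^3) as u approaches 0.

Direct substitution gives 0/0.
Apply L'Hôpital: lim (-9*u + 3*e^(3*u) - 3)/(-9*u^2), still 0/0.
Apply L'Hôpital: lim (9*e^(3*u) - 9)/(-18*u), still 0/0.
After 3 applications of L'Hôpital's rule the quotient is (27*e^(3*u))/(-18); substituting u = 0 gives -3/2.

-3/2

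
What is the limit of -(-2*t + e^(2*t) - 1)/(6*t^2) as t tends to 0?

-1/3

Direct substitution gives 0/0.
Apply L'Hôpital: lim (2*e^(2*t) - 2)/(-12*t), still 0/0.
After 2 applications of L'Hôpital's rule the quotient is (4*e^(2*t))/(-12); substituting t = 0 gives -1/3.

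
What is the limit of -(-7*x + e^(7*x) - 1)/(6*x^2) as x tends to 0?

-49/12

Direct substitution gives 0/0.
Apply L'Hôpital: lim (7*e^(7*x) - 7)/(-12*x), still 0/0.
After 2 applications of L'Hôpital's rule the quotient is (49*e^(7*x))/(-12); substituting x = 0 gives -49/12.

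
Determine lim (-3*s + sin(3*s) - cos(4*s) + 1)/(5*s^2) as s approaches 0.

Substitution gives 0/0 (the numerator vanishes to order 2).
Expand each term to order s^2: the coefficient of s^2 in −cos(4s) is 8 and in sin(3s) is 0.
Lower-order terms cancel with the polynomial part, so the numerator is (8)·s^2 + o(s^2), and the limit is (8)/(5) = 8/5.

8/5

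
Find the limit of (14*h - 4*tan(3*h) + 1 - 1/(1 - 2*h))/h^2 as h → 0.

-4

Substitution gives 0/0; apply L'Hôpital's rule 2 times.
After differentiating numerator and denominator 2 times the quotient is (-72*tan(3*h)/cos(3*h)^2 + 8/(2*h - 1)^3)/(2); at h = 0 this is -4.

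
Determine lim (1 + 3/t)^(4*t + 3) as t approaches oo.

Write it as [(1 + 3/t)^t]^(4) · (1 + 3/t)^(3). The bracketed term tends to e^(3) and the second factor to 1, so the limit is e^(12).

e^(12)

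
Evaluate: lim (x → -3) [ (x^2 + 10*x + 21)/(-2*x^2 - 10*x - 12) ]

Direct substitution gives 0/0, so factor. Both numerator and denominator have (x + 3) as a factor.
After cancelling, the expression reduces to (x + 7)/(-2*x - 4).
Substituting x = -3 gives 2.

2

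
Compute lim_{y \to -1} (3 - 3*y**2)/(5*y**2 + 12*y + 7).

3

At y = -1 both the top and bottom vanish — a removable singularity. Factoring out (y + 1) from each leaves (3 - 3*y)/(5*y + 7), which at y = -1 equals 3.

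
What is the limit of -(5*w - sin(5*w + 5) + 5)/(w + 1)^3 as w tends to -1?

Direct substitution gives 0/0.
Apply L'Hôpital: lim (5 - 5*cos(5*w + 5))/(-3*(w + 1)^2), still 0/0.
Apply L'Hôpital: lim (25*sin(5*w + 5))/(-6*w - 6), still 0/0.
After 3 applications of L'Hôpital's rule the quotient is (125*cos(5*w + 5))/(-6); substituting w = -1 gives -125/6.

-125/6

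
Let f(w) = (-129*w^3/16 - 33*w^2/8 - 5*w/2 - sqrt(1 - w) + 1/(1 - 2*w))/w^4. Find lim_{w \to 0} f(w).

Substitution gives 0/0 (the numerator vanishes to order 4).
Expand each term to order w^4: the coefficient of w^4 in 1/(1 - 2w) is 16 and in −√(1 - w) is 5/128.
Lower-order terms cancel with the polynomial part, so the numerator is (2053/128)·w^4 + o(w^4), and the limit is (2053/128)/(1) = 2053/128.

2053/128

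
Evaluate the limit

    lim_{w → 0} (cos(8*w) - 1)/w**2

-32

Direct substitution gives 0/0.
Apply L'Hôpital: lim (-8*sin(8*w))/(2*w), still 0/0.
After 2 applications of L'Hôpital's rule the quotient is (-64*cos(8*w))/(2); substituting w = 0 gives -32.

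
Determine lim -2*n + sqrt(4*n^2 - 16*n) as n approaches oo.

-4

This has the form ∞ − ∞. Multiply and divide by the conjugate √(4*n^2 - 16*n) + 2n.
That gives (-16n) / (√(4*n^2 - 16*n) + 2n).
Divide numerator and denominator by n: the limit is -16/(2·2) = -4.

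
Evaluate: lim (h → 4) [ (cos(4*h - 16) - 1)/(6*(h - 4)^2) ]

-4/3

Direct substitution gives 0/0.
Apply L'Hôpital: lim (-4*sin(4*h - 16))/(12*h - 48), still 0/0.
After 2 applications of L'Hôpital's rule the quotient is (-16*cos(4*h - 16))/(12); substituting h = 4 gives -4/3.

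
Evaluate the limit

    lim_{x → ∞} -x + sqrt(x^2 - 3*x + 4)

-3/2

An ∞ − ∞ form. Rationalising with the conjugate, the difference becomes (-3x + 4) / (√(x^2 - 3*x + 4) + x).
For large x the denominator behaves like 2·x, so the quotient tends to -3/2 = -3/2.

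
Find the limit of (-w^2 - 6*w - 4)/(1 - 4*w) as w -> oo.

∞

The numerator has higher degree (2 > 1); the quotient behaves like (-1/(-4))·w^1 for large |w|.
As w → +∞ this diverges to ∞.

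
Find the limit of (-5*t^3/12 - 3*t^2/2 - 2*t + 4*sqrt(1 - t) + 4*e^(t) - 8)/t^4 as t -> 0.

Substitution gives 0/0 (the numerator vanishes to order 4).
Expand each term to order t^4: the coefficient of t^4 in 4·e^(t) is 1/6 and in 4·√(1 - t) is -5/32.
Lower-order terms cancel with the polynomial part, so the numerator is (1/96)·t^4 + o(t^4), and the limit is (1/96)/(1) = 1/96.

1/96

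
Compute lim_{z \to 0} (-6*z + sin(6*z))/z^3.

-36

Direct substitution gives 0/0.
Apply L'Hôpital: lim (6*cos(6*z) - 6)/(3*z^2), still 0/0.
Apply L'Hôpital: lim (-36*sin(6*z))/(6*z), still 0/0.
After 3 applications of L'Hôpital's rule the quotient is (-216*cos(6*z))/(6); substituting z = 0 gives -36.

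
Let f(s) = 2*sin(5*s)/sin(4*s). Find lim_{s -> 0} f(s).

5/2

Substitution gives 0/0.
Divide numerator and denominator by s: sin(5s)/s → 5 and sin(4s)/s → 4, so the limit is 2·5/4 = 5/2.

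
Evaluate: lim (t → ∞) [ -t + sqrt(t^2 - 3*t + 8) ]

-3/2

This has the form ∞ − ∞. Multiply and divide by the conjugate √(t^2 - 3*t + 8) + t.
That gives (-3t + 8) / (√(t^2 - 3*t + 8) + t).
Divide numerator and denominator by t: the limit is -3/(2·1) = -3/2.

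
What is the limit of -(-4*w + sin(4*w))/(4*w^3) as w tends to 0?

Direct substitution gives 0/0.
Apply L'Hôpital: lim (4*cos(4*w) - 4)/(-12*w^2), still 0/0.
Apply L'Hôpital: lim (-16*sin(4*w))/(-24*w), still 0/0.
After 3 applications of L'Hôpital's rule the quotient is (-64*cos(4*w))/(-24); substituting w = 0 gives 8/3.

8/3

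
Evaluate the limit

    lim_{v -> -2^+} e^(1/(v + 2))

As v → -2⁺, 1/(v + 2) → +∞, so e^(1/(v + 2)) → ∞.

∞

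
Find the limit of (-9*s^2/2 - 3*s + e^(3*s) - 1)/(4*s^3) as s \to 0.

Direct substitution gives 0/0.
Apply L'Hôpital: lim (-9*s + 3*e^(3*s) - 3)/(12*s^2), still 0/0.
Apply L'Hôpital: lim (9*e^(3*s) - 9)/(24*s), still 0/0.
After 3 applications of L'Hôpital's rule the quotient is (27*e^(3*s))/(24); substituting s = 0 gives 9/8.

9/8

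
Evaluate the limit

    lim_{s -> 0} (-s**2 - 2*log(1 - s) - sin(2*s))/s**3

Substitution gives 0/0; apply L'Hôpital's rule 3 times.
After differentiating numerator and denominator 3 times the quotient is (8*cos(2*s) - 4/(s - 1)^3)/(6); at s = 0 this is 2.

2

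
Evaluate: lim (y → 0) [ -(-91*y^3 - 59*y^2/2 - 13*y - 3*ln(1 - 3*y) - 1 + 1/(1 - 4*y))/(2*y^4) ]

-1267/8

Substitution gives 0/0 (the numerator vanishes to order 4).
Expand each term to order y^4: the coefficient of y^4 in -3·ln(1 - 3y) is 243/4 and in 1/(1 - 4y) is 256.
Lower-order terms cancel with the polynomial part, so the numerator is (1267/4)·y^4 + o(y^4), and the limit is (1267/4)/(-2) = -1267/8.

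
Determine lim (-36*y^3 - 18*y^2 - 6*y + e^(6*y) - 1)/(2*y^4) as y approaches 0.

27

Direct substitution gives 0/0.
Apply L'Hôpital: lim (-108*y^2 - 36*y + 6*e^(6*y) - 6)/(8*y^3), still 0/0.
Apply L'Hôpital: lim (-216*y + 36*e^(6*y) - 36)/(24*y^2), still 0/0.
Apply L'Hôpital: lim (216*e^(6*y) - 216)/(48*y), still 0/0.
After 4 applications of L'Hôpital's rule the quotient is (1296*e^(6*y))/(48); substituting y = 0 gives 27.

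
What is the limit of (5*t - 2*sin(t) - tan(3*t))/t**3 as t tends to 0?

Substitution gives 0/0; apply L'Hôpital's rule 3 times.
After differentiating numerator and denominator 3 times the quotient is (2*cos(t) - 162*tan(3*t)^4 - 216*tan(3*t)^2 - 54)/(6); at t = 0 this is -26/3.

-26/3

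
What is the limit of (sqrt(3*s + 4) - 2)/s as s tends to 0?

3/4

A 0/0 form; rationalise with √(4 + 3s) + √4. This collapses the numerator to 3s, leaving 3/(√(4 + 3s) + √4) → 3/(2√4) = 3/4.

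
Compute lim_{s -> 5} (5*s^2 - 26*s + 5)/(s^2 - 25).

Direct substitution gives 0/0, so factor. Both numerator and denominator have (s - 5) as a factor.
After cancelling, the expression reduces to (5*s - 1)/(s + 5).
Substituting s = 5 gives 12/5.

12/5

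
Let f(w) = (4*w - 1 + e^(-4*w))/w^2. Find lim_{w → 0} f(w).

Direct substitution gives 0/0.
Apply L'Hôpital: lim (4 - 4*e^(-4*w))/(2*w), still 0/0.
After 2 applications of L'Hôpital's rule the quotient is (16*e^(-4*w))/(2); substituting w = 0 gives 8.

8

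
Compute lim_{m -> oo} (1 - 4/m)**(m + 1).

e^(-4)

Let L be the limit and take ln: ln L = lim (m + 1)·ln(1 - 4/m) = lim (m + 1)·(-4/m + O(1/m²)) = -4.
Hence L = e^(-4).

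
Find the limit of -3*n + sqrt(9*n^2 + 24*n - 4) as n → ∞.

This has the form ∞ − ∞. Multiply and divide by the conjugate √(9*n^2 + 24*n - 4) + 3n.
That gives (24n - 4) / (√(9*n^2 + 24*n - 4) + 3n).
Divide numerator and denominator by n: the limit is 24/(2·3) = 4.

4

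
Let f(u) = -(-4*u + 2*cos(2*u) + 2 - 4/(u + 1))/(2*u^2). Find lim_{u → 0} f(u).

Substitution gives 0/0; apply L'Hôpital's rule 2 times.
After differentiating numerator and denominator 2 times the quotient is (-8*cos(2*u) - 8/(u + 1)^3)/(-4); at u = 0 this is 4.

4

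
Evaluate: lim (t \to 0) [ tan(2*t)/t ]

Substitution gives 0/0.
Since tan(u)/u → 1 as u → 0, tan(2t)/(2t) → 1 and the limit is 2.

2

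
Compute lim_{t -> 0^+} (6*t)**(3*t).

Base → 0⁺ and exponent → 0⁺: a 0^0 form.
Take logs: 3t·ln(6t). This is 0·(−∞); rewriting as ln(6t)/(1/(3t)) and applying L'Hôpital gives 0.
Hence the limit is e^0 = 1.

1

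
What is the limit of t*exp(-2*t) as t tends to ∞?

Write as t^1/e^{2t}, an ∞/∞ form.
Exponential growth dominates any polynomial, so repeated L'Hôpital (or the standard result) gives 0.

0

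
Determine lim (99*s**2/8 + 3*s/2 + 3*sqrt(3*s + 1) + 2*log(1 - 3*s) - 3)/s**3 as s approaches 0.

Substitution gives 0/0 (the numerator vanishes to order 3).
Expand each term to order s^3: the coefficient of s^3 in 2·ln(1 - 3s) is -18 and in 3·√(1 + 3s) is 81/16.
Lower-order terms cancel with the polynomial part, so the numerator is (-207/16)·s^3 + o(s^3), and the limit is (-207/16)/(1) = -207/16.

-207/16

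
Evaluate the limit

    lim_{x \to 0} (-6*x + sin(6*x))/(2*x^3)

Direct substitution gives 0/0.
Apply L'Hôpital: lim (6*cos(6*x) - 6)/(6*x^2), still 0/0.
Apply L'Hôpital: lim (-36*sin(6*x))/(12*x), still 0/0.
After 3 applications of L'Hôpital's rule the quotient is (-216*cos(6*x))/(12); substituting x = 0 gives -18.

-18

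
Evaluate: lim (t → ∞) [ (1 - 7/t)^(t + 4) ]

e^(-7)

The base → 1 and the exponent → ∞: a 1^∞ form.
Take logarithms: (t + 4)·ln(1 - 7/t). Since ln(1+u) ~ u for small u, this behaves like (t)·(-7/t) → -7.
So the limit is e^(-7).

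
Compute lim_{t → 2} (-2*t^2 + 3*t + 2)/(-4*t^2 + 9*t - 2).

5/7

Direct substitution gives 0/0, so factor. Both numerator and denominator have (t - 2) as a factor.
After cancelling, the expression reduces to (-2*t - 1)/(1 - 4*t).
Substituting t = 2 gives 5/7.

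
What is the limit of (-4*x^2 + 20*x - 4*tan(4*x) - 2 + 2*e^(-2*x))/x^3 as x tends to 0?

Substitution gives 0/0 (the numerator vanishes to order 3).
Expand each term to order x^3: the coefficient of x^3 in -4·tan(4x) is -256/3 and in 2·e^(-2x) is -8/3.
Lower-order terms cancel with the polynomial part, so the numerator is (-88)·x^3 + o(x^3), and the limit is (-88)/(1) = -88.

-88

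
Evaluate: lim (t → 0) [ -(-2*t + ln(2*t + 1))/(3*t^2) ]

2/3

Direct substitution gives 0/0.
Apply L'Hôpital: lim (-2 + 2/(2*t + 1))/(-6*t), still 0/0.
After 2 applications of L'Hôpital's rule the quotient is (-4/(2*t + 1)^2)/(-6); substituting t = 0 gives 2/3.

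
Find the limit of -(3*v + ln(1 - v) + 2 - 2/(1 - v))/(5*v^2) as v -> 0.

Substitution gives 0/0; apply L'Hôpital's rule 2 times.
After differentiating numerator and denominator 2 times the quotient is ((5 - v)/(v - 1)^3)/(-10); at v = 0 this is 1/2.

1/2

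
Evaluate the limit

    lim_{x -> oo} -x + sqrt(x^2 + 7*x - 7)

This has the form ∞ − ∞. Multiply and divide by the conjugate √(x^2 + 7*x - 7) + x.
That gives (7x - 7) / (√(x^2 + 7*x - 7) + x).
Divide numerator and denominator by x: the limit is 7/(2·1) = 7/2.

7/2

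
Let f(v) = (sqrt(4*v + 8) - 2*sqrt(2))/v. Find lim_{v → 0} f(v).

Substitution gives 0/0. Multiply numerator and denominator by the conjugate √(8 + 4v) + √8.
The numerator becomes (8 + 4v) − 8 = 4v, so the expression simplifies to 4/(√(8 + 4v) + √8).
Letting v → 0 gives 4/(2√8) = √(2)/2.

√(2)/2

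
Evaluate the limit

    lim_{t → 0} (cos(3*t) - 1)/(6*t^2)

-3/4

Direct substitution gives 0/0.
Apply L'Hôpital: lim (-3*sin(3*t))/(12*t), still 0/0.
After 2 applications of L'Hôpital's rule the quotient is (-9*cos(3*t))/(12); substituting t = 0 gives -3/4.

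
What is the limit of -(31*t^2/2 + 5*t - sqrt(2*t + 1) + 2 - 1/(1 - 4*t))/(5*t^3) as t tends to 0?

Substitution gives 0/0 (the numerator vanishes to order 3).
Expand each term to order t^3: the coefficient of t^3 in −√(1 + 2t) is -1/2 and in −1/(1 - 4t) is -64.
Lower-order terms cancel with the polynomial part, so the numerator is (-129/2)·t^3 + o(t^3), and the limit is (-129/2)/(-5) = 129/10.

129/10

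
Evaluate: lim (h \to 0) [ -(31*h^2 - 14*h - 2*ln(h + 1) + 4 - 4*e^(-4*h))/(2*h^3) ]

Substitution gives 0/0 (the numerator vanishes to order 3).
Expand each term to order h^3: the coefficient of h^3 in -2·ln(1 + h) is -2/3 and in -4·e^(-4h) is 128/3.
Lower-order terms cancel with the polynomial part, so the numerator is (42)·h^3 + o(h^3), and the limit is (42)/(-2) = -21.

-21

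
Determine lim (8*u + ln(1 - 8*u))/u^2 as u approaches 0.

Direct substitution gives 0/0.
Apply L'Hôpital: lim (8 - 8/(1 - 8*u))/(2*u), still 0/0.
After 2 applications of L'Hôpital's rule the quotient is (-64/(1 - 8*u)^2)/(2); substituting u = 0 gives -32.

-32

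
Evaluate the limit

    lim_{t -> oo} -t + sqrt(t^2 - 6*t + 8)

-3

An ∞ − ∞ form. Rationalising with the conjugate, the difference becomes (-6t + 8) / (√(t^2 - 6*t + 8) + t).
For large t the denominator behaves like 2·t, so the quotient tends to -6/2 = -3.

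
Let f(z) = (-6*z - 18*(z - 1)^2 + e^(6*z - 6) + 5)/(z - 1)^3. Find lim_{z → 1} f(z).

Direct substitution gives 0/0.
Apply L'Hôpital: lim (-36*z + 6*e^(6*z - 6) + 30)/(3*(z - 1)^2), still 0/0.
Apply L'Hôpital: lim (36*e^(6*z - 6) - 36)/(6*z - 6), still 0/0.
After 3 applications of L'Hôpital's rule the quotient is (216*e^(6*z - 6))/(6); substituting z = 1 gives 36.

36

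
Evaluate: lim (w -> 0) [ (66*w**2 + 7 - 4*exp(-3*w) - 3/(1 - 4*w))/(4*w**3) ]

Substitution gives 0/0; apply L'Hôpital's rule 3 times.
After differentiating numerator and denominator 3 times the quotient is (108*e^(-3*w) - 1152/(4*w - 1)^4)/(24); at w = 0 this is -87/2.

-87/2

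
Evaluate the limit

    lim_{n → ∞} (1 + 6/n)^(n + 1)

e^(6)

Let L be the limit and take ln: ln L = lim (n + 1)·ln(1 + 6/n) = lim (n + 1)·(6/n + O(1/n²)) = 6.
Hence L = e^(6).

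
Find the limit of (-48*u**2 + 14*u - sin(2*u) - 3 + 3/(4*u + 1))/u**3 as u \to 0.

Substitution gives 0/0 (the numerator vanishes to order 3).
Expand each term to order u^3: the coefficient of u^3 in 3·1/(1 + 4u) is -192 and in −sin(2u) is 4/3.
Lower-order terms cancel with the polynomial part, so the numerator is (-572/3)·u^3 + o(u^3), and the limit is (-572/3)/(1) = -572/3.

-572/3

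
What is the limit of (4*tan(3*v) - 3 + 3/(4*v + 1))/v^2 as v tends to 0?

48

Substitution gives 0/0; apply L'Hôpital's rule 2 times.
After differentiating numerator and denominator 2 times the quotient is (72*tan(3*v)/cos(3*v)^2 + 96/(4*v + 1)^3)/(2); at v = 0 this is 48.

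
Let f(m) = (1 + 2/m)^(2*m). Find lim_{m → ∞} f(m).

e^(4)

Write it as [(1 + 2/m)^m]^(2) · (1 + 2/m)^(0). The bracketed term tends to e^(2) and the second factor to 1, so the limit is e^(4).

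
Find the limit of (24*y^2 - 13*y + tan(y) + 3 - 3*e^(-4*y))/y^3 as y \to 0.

97/3

Substitution gives 0/0 (the numerator vanishes to order 3).
Expand each term to order y^3: the coefficient of y^3 in tan(y) is 1/3 and in -3·e^(-4y) is 32.
Lower-order terms cancel with the polynomial part, so the numerator is (97/3)·y^3 + o(y^3), and the limit is (97/3)/(1) = 97/3.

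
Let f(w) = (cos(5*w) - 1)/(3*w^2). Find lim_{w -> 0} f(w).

-25/6

Direct substitution gives 0/0.
Apply L'Hôpital: lim (-5*sin(5*w))/(6*w), still 0/0.
After 2 applications of L'Hôpital's rule the quotient is (-25*cos(5*w))/(6); substituting w = 0 gives -25/6.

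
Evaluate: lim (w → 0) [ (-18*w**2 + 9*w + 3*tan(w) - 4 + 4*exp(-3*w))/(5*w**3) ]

Substitution gives 0/0; apply L'Hôpital's rule 3 times.
After differentiating numerator and denominator 3 times the quotient is (18*tan(w)^2/cos(w)^2 + 6/cos(w)^2 - 108*e^(-3*w))/(30); at w = 0 this is -17/5.

-17/5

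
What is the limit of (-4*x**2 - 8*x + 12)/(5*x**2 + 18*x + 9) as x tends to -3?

Direct substitution gives 0/0, so factor. Both numerator and denominator have (x + 3) as a factor.
After cancelling, the expression reduces to (4 - 4*x)/(5*x + 3).
Substituting x = -3 gives -4/3.

-4/3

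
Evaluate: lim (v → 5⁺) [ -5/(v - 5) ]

As v → 5⁺, (v - 5) → 0⁺, so (v - 5)^1 → 0⁺ and -5/(v - 5)^1 → -∞.

-∞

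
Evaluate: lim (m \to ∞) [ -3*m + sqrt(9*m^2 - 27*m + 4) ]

This has the form ∞ − ∞. Multiply and divide by the conjugate √(9*m^2 - 27*m + 4) + 3m.
That gives (-27m + 4) / (√(9*m^2 - 27*m + 4) + 3m).
Divide numerator and denominator by m: the limit is -27/(2·3) = -9/2.

-9/2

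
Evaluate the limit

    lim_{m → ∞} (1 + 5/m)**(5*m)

e^(25)

Write it as [(1 + 5/m)^m]^(5) · (1 + 5/m)^(0). The bracketed term tends to e^(5) and the second factor to 1, so the limit is e^(25).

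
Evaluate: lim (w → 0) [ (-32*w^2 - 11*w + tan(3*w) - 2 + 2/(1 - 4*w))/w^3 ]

Substitution gives 0/0 (the numerator vanishes to order 3).
Expand each term to order w^3: the coefficient of w^3 in tan(3w) is 9 and in 2·1/(1 - 4w) is 128.
Lower-order terms cancel with the polynomial part, so the numerator is (137)·w^3 + o(w^3), and the limit is (137)/(1) = 137.

137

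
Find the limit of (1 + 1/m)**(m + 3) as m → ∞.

Let L be the limit and take ln: ln L = lim (m + 3)·ln(1 + 1/m) = lim (m + 3)·(1/m + O(1/m²)) = 1.
Hence L = e^(1).

e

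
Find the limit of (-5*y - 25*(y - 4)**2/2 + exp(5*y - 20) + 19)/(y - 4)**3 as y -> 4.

125/6

Direct substitution gives 0/0.
Apply L'Hôpital: lim (-25*y + 5*e^(5*y - 20) + 95)/(3*(y - 4)^2), still 0/0.
Apply L'Hôpital: lim (25*e^(5*y - 20) - 25)/(6*y - 24), still 0/0.
After 3 applications of L'Hôpital's rule the quotient is (125*e^(5*y - 20))/(6); substituting y = 4 gives 125/6.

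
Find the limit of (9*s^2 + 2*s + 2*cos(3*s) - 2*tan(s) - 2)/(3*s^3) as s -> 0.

-2/9

Substitution gives 0/0 (the numerator vanishes to order 3).
Expand each term to order s^3: the coefficient of s^3 in -2·tan(s) is -2/3 and in 2·cos(3s) is 0.
Lower-order terms cancel with the polynomial part, so the numerator is (-2/3)·s^3 + o(s^3), and the limit is (-2/3)/(3) = -2/9.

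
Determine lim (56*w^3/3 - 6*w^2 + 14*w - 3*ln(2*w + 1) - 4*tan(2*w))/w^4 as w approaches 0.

Substitution gives 0/0; apply L'Hôpital's rule 4 times.
After differentiating numerator and denominator 4 times the quotient is (-512*tan(2*w)^3/cos(2*w)^2 - 1024*tan(2*w)/cos(2*w)^4 + 288/(2*w + 1)^4)/(24); at w = 0 this is 12.

12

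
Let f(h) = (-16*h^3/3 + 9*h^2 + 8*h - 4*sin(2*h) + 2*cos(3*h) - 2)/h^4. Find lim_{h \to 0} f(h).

27/4

Substitution gives 0/0; apply L'Hôpital's rule 4 times.
After differentiating numerator and denominator 4 times the quotient is (-64*sin(2*h) + 162*cos(3*h))/(24); at h = 0 this is 27/4.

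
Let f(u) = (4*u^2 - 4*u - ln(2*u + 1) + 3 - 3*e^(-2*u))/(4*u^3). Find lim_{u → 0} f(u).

Substitution gives 0/0; apply L'Hôpital's rule 3 times.
After differentiating numerator and denominator 3 times the quotient is (24*e^(-2*u) - 16/(2*u + 1)^3)/(24); at u = 0 this is 1/3.

1/3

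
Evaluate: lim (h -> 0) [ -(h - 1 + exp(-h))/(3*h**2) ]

-1/6

Direct substitution gives 0/0.
Apply L'Hôpital: lim (1 - e^(-h))/(-6*h), still 0/0.
After 2 applications of L'Hôpital's rule the quotient is (e^(-h))/(-6); substituting h = 0 gives -1/6.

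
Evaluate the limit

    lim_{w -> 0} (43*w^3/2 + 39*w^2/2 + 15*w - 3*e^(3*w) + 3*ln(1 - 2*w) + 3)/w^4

-177/8

Substitution gives 0/0; apply L'Hôpital's rule 4 times.
After differentiating numerator and denominator 4 times the quotient is (-243*e^(3*w) - 288/(2*w - 1)^4)/(24); at w = 0 this is -177/8.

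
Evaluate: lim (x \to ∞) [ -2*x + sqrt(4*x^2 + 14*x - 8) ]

An ∞ − ∞ form. Rationalising with the conjugate, the difference becomes (14x - 8) / (√(4*x^2 + 14*x - 8) + 2x).
For large x the denominator behaves like 2·2x, so the quotient tends to 14/4 = 7/2.

7/2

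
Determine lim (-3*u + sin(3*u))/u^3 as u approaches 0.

-9/2

Direct substitution gives 0/0.
Apply L'Hôpital: lim (3*cos(3*u) - 3)/(3*u^2), still 0/0.
Apply L'Hôpital: lim (-9*sin(3*u))/(6*u), still 0/0.
After 3 applications of L'Hôpital's rule the quotient is (-27*cos(3*u))/(6); substituting u = 0 gives -9/2.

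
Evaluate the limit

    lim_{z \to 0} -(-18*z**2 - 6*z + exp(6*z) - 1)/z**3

Direct substitution gives 0/0.
Apply L'Hôpital: lim (-36*z + 6*e^(6*z) - 6)/(-3*z^2), still 0/0.
Apply L'Hôpital: lim (36*e^(6*z) - 36)/(-6*z), still 0/0.
After 3 applications of L'Hôpital's rule the quotient is (216*e^(6*z))/(-6); substituting z = 0 gives -36.

-36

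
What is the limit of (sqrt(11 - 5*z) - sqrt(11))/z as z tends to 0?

-5*√(11)/22

Substitution gives 0/0. Multiply numerator and denominator by the conjugate √(11 - 5z) + √11.
The numerator becomes (11 - 5z) − 11 = -5z, so the expression simplifies to -5/(√(11 - 5z) + √11).
Letting z → 0 gives -5/(2√11) = -5*√(11)/22.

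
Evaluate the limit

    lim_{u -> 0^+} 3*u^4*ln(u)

This is a 0·(−∞) form. Rewrite as 3·ln(u) / u^(−4) and apply L'Hôpital:
the derivative quotient is 3·(1/u) / (−4·u^(−5)) = (-3/4)·u^4 → 0.

0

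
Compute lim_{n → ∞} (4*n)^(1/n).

Base → ∞ and exponent → 0: an ∞^0 form.
Take logs: (1/n)·ln(4·n^1) = (ln 4 + 1·ln n)/n → 0.
So the limit is e^0 = 1.

1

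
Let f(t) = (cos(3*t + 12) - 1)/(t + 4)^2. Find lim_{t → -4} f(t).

Direct substitution gives 0/0.
Apply L'Hôpital: lim (-3*sin(3*t + 12))/(2*t + 8), still 0/0.
After 2 applications of L'Hôpital's rule the quotient is (-9*cos(3*t + 12))/(2); substituting t = -4 gives -9/2.

-9/2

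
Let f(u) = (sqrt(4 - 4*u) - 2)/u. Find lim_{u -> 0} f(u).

-1

Substitution gives 0/0. Multiply numerator and denominator by the conjugate √(4 - 4u) + √4.
The numerator becomes (4 - 4u) − 4 = -4u, so the expression simplifies to -4/(√(4 - 4u) + √4).
Letting u → 0 gives -4/(2√4) = -1.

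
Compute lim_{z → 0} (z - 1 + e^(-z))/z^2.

1/2

Direct substitution gives 0/0.
Apply L'Hôpital: lim (1 - e^(-z))/(2*z), still 0/0.
After 2 applications of L'Hôpital's rule the quotient is (e^(-z))/(2); substituting z = 0 gives 1/2.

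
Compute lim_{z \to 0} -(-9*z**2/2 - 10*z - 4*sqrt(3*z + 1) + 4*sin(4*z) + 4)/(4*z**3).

593/48

Substitution gives 0/0; apply L'Hôpital's rule 3 times.
After differentiating numerator and denominator 3 times the quotient is (-256*cos(4*z) - 81/(2*(3*z + 1)^(5/2)))/(-24); at z = 0 this is 593/48.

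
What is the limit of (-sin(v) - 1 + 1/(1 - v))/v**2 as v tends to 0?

Substitution gives 0/0 (the numerator vanishes to order 2).
Expand each term to order v^2: the coefficient of v^2 in 1/(1 - v) is 1 and in −sin(v) is 0.
Lower-order terms cancel with the polynomial part, so the numerator is (1)·v^2 + o(v^2), and the limit is (1)/(1) = 1.

1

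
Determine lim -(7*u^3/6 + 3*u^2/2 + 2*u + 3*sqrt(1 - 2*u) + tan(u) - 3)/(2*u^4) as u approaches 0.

15/16

Substitution gives 0/0 (the numerator vanishes to order 4).
Expand each term to order u^4: the coefficient of u^4 in tan(u) is 0 and in 3·√(1 - 2u) is -15/8.
Lower-order terms cancel with the polynomial part, so the numerator is (-15/8)·u^4 + o(u^4), and the limit is (-15/8)/(-2) = 15/16.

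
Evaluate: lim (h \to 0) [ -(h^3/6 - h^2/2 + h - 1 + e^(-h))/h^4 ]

Direct substitution gives 0/0.
Apply L'Hôpital: lim (h^2/2 - h + 1 - e^(-h))/(-4*h^3), still 0/0.
Apply L'Hôpital: lim (h - 1 + e^(-h))/(-12*h^2), still 0/0.
Apply L'Hôpital: lim (1 - e^(-h))/(-24*h), still 0/0.
After 4 applications of L'Hôpital's rule the quotient is (e^(-h))/(-24); substituting h = 0 gives -1/24.

-1/24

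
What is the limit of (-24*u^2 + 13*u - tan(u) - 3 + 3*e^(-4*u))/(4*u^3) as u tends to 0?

-97/12

Substitution gives 0/0; apply L'Hôpital's rule 3 times.
After differentiating numerator and denominator 3 times the quotient is (4/cos(u)^2 - 6/cos(u)^4 - 192*e^(-4*u))/(24); at u = 0 this is -97/12.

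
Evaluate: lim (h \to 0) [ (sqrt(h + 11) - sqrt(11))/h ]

Substitution gives 0/0. Multiply numerator and denominator by the conjugate √(11 + h) + √11.
The numerator becomes (11 + h) − 11 = h, so the expression simplifies to 1/(√(11 + h) + √11).
Letting h → 0 gives 1/(2√11) = √(11)/22.

√(11)/22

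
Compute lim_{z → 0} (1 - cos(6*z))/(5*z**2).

18/5

Substitution gives 0/0.
Use (1 − cos u)/u² → 1/2 with u = 6z: the limit is 6²/(2·5) = 18/5.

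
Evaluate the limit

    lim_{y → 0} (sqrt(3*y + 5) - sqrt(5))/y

3*√(5)/10

Substitution gives 0/0. Multiply numerator and denominator by the conjugate √(5 + 3y) + √5.
The numerator becomes (5 + 3y) − 5 = 3y, so the expression simplifies to 3/(√(5 + 3y) + √5).
Letting y → 0 gives 3/(2√5) = 3*√(5)/10.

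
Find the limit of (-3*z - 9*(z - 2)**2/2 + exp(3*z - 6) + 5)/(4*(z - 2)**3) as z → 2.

9/8

Direct substitution gives 0/0.
Apply L'Hôpital: lim (-9*z + 3*e^(3*z - 6) + 15)/(12*(z - 2)^2), still 0/0.
Apply L'Hôpital: lim (9*e^(3*z - 6) - 9)/(24*z - 48), still 0/0.
After 3 applications of L'Hôpital's rule the quotient is (27*e^(3*z - 6))/(24); substituting z = 2 gives 9/8.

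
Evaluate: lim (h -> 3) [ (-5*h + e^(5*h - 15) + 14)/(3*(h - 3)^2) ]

Direct substitution gives 0/0.
Apply L'Hôpital: lim (5*e^(5*h - 15) - 5)/(6*h - 18), still 0/0.
After 2 applications of L'Hôpital's rule the quotient is (25*e^(5*h - 15))/(6); substituting h = 3 gives 25/6.

25/6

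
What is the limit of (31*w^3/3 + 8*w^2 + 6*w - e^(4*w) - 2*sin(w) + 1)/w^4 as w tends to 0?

Substitution gives 0/0; apply L'Hôpital's rule 4 times.
After differentiating numerator and denominator 4 times the quotient is (-256*e^(4*w) - 2*sin(w))/(24); at w = 0 this is -32/3.

-32/3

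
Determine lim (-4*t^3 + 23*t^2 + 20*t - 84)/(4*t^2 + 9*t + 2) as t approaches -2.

120/7

At t = -2 both the top and bottom vanish — a removable singularity. Factoring out (t + 2) from each leaves (-4*t^2 + 31*t - 42)/(4*t + 1), which at t = -2 equals 120/7.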